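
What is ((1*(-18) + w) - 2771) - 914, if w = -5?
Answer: -3708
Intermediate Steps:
((1*(-18) + w) - 2771) - 914 = ((1*(-18) - 5) - 2771) - 914 = ((-18 - 5) - 2771) - 914 = (-23 - 2771) - 914 = -2794 - 914 = -3708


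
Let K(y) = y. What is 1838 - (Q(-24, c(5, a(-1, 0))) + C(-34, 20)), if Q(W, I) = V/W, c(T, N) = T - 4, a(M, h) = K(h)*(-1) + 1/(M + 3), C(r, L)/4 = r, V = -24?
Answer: 1973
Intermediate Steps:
C(r, L) = 4*r
a(M, h) = 1/(3 + M) - h (a(M, h) = h*(-1) + 1/(M + 3) = -h + 1/(3 + M) = 1/(3 + M) - h)
c(T, N) = -4 + T
Q(W, I) = -24/W
1838 - (Q(-24, c(5, a(-1, 0))) + C(-34, 20)) = 1838 - (-24/(-24) + 4*(-34)) = 1838 - (-24*(-1/24) - 136) = 1838 - (1 - 136) = 1838 - 1*(-135) = 1838 + 135 = 1973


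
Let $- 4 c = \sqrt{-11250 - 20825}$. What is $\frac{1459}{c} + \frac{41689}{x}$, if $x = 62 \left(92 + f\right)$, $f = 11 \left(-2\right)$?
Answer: $\frac{41689}{4340} + \frac{5836 i \sqrt{1283}}{6415} \approx 9.6058 + 32.586 i$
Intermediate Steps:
$f = -22$
$c = - \frac{5 i \sqrt{1283}}{4}$ ($c = - \frac{\sqrt{-11250 - 20825}}{4} = - \frac{\sqrt{-32075}}{4} = - \frac{5 i \sqrt{1283}}{4} \approx - 44.774 i$)
$x = 4340$ ($x = 62 \left(92 - 22\right) = 62 \cdot 70 = 4340$)
$\frac{1459}{c} + \frac{41689}{x} = \frac{1459}{\left(- \frac{5}{4}\right) i \sqrt{1283}} + \frac{41689}{4340} = 1459 \frac{4 i \sqrt{1283}}{6415} + 41689 \cdot \frac{1}{4340} = \frac{5836 i \sqrt{1283}}{6415} + \frac{41689}{4340} = \frac{41689}{4340} + \frac{5836 i \sqrt{1283}}{6415}$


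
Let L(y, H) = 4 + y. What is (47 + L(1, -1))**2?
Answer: 2704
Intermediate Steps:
(47 + L(1, -1))**2 = (47 + (4 + 1))**2 = (47 + 5)**2 = 52**2 = 2704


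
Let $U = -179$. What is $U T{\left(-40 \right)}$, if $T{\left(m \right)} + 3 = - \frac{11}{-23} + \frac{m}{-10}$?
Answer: $- \frac{6086}{23} \approx -264.61$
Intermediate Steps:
$T{\left(m \right)} = - \frac{58}{23} - \frac{m}{10}$ ($T{\left(m \right)} = -3 + \left(- \frac{11}{-23} + \frac{m}{-10}\right) = -3 + \left(\left(-11\right) \left(- \frac{1}{23}\right) + m \left(- \frac{1}{10}\right)\right) = -3 - \left(- \frac{11}{23} + \frac{m}{10}\right) = - \frac{58}{23} - \frac{m}{10}$)
$U T{\left(-40 \right)} = - 179 \left(- \frac{58}{23} - -4\right) = - 179 \left(- \frac{58}{23} + 4\right) = \left(-179\right) \frac{34}{23} = - \frac{6086}{23}$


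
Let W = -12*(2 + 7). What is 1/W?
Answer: -1/108 ≈ -0.0092593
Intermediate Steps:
W = -108 (W = -12*9 = -108)
1/W = 1/(-108) = -1/108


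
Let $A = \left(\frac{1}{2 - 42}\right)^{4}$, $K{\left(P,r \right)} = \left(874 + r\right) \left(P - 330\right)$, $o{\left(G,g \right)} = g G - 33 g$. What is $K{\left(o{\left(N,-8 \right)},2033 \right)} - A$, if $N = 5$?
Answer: $- \frac{788843520001}{2560000} \approx -3.0814 \cdot 10^{5}$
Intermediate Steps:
$o{\left(G,g \right)} = - 33 g + G g$ ($o{\left(G,g \right)} = G g - 33 g = - 33 g + G g$)
$K{\left(P,r \right)} = \left(-330 + P\right) \left(874 + r\right)$ ($K{\left(P,r \right)} = \left(874 + r\right) \left(-330 + P\right) = \left(-330 + P\right) \left(874 + r\right)$)
$A = \frac{1}{2560000}$ ($A = \left(\frac{1}{-40}\right)^{4} = \left(- \frac{1}{40}\right)^{4} = \frac{1}{2560000} \approx 3.9062 \cdot 10^{-7}$)
$K{\left(o{\left(N,-8 \right)},2033 \right)} - A = \left(-288420 - 670890 + 874 \left(- 8 \left(-33 + 5\right)\right) + - 8 \left(-33 + 5\right) 2033\right) - \frac{1}{2560000} = \left(-288420 - 670890 + 874 \left(\left(-8\right) \left(-28\right)\right) + \left(-8\right) \left(-28\right) 2033\right) - \frac{1}{2560000} = \left(-288420 - 670890 + 874 \cdot 224 + 224 \cdot 2033\right) - \frac{1}{2560000} = \left(-288420 - 670890 + 195776 + 455392\right) - \frac{1}{2560000} = -308142 - \frac{1}{2560000} = - \frac{788843520001}{2560000}$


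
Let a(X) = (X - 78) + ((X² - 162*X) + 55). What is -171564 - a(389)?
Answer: -260233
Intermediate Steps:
a(X) = -23 + X² - 161*X (a(X) = (-78 + X) + (55 + X² - 162*X) = -23 + X² - 161*X)
-171564 - a(389) = -171564 - (-23 + 389² - 161*389) = -171564 - (-23 + 151321 - 62629) = -171564 - 1*88669 = -171564 - 88669 = -260233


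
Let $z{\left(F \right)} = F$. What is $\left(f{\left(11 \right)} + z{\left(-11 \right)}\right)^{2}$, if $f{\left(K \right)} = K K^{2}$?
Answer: $1742400$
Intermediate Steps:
$f{\left(K \right)} = K^{3}$
$\left(f{\left(11 \right)} + z{\left(-11 \right)}\right)^{2} = \left(11^{3} - 11\right)^{2} = \left(1331 - 11\right)^{2} = 1320^{2} = 1742400$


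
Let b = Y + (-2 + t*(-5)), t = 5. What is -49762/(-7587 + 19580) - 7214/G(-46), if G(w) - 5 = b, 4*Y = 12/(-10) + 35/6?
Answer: 57305282/167567 ≈ 341.98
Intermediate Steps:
Y = 139/120 (Y = (12/(-10) + 35/6)/4 = (12*(-1/10) + 35*(1/6))/4 = (-6/5 + 35/6)/4 = (1/4)*(139/30) = 139/120 ≈ 1.1583)
b = -3101/120 (b = 139/120 + (-2 + 5*(-5)) = 139/120 + (-2 - 25) = 139/120 - 27 = -3101/120 ≈ -25.842)
G(w) = -2501/120 (G(w) = 5 - 3101/120 = -2501/120)
-49762/(-7587 + 19580) - 7214/G(-46) = -49762/(-7587 + 19580) - 7214/(-2501/120) = -49762/11993 - 7214*(-120/2501) = -49762*1/11993 + 865680/2501 = -278/67 + 865680/2501 = 57305282/167567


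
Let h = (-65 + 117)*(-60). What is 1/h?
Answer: -1/3120 ≈ -0.00032051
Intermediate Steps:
h = -3120 (h = 52*(-60) = -3120)
1/h = 1/(-3120) = -1/3120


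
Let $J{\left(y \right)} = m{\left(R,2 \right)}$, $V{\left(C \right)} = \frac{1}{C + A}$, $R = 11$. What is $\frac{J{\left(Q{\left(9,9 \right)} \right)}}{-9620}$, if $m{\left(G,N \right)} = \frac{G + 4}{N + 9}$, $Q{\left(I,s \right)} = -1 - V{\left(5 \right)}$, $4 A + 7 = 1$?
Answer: $- \frac{3}{21164} \approx -0.00014175$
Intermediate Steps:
$A = - \frac{3}{2}$ ($A = - \frac{7}{4} + \frac{1}{4} \cdot 1 = - \frac{7}{4} + \frac{1}{4} = - \frac{3}{2} \approx -1.5$)
$V{\left(C \right)} = \frac{1}{- \frac{3}{2} + C}$ ($V{\left(C \right)} = \frac{1}{C - \frac{3}{2}} = \frac{1}{- \frac{3}{2} + C}$)
$Q{\left(I,s \right)} = - \frac{9}{7}$ ($Q{\left(I,s \right)} = -1 - \frac{2}{-3 + 2 \cdot 5} = -1 - \frac{2}{-3 + 10} = -1 - \frac{2}{7} = - \frac{9}{7}$)
$m{\left(G,N \right)} = \frac{4 + G}{9 + N}$
$J{\left(y \right)} = \frac{15}{11}$ ($J{\left(y \right)} = \frac{4 + 11}{9 + 2} = \frac{1}{11} \cdot 15 = \frac{15}{11}$)
$\frac{J{\left(Q{\left(9,9 \right)} \right)}}{-9620} = \frac{15}{11 \left(-9620\right)} = \frac{15}{11} \left(- \frac{1}{9620}\right) = - \frac{3}{21164}$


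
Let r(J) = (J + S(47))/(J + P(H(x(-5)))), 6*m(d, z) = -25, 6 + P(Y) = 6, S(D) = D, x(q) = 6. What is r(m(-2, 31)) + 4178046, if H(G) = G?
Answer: 104450893/25 ≈ 4.1780e+6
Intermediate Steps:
P(Y) = 0 (P(Y) = -6 + 6 = 0)
m(d, z) = -25/6 (m(d, z) = (⅙)*(-25) = -25/6)
r(J) = (47 + J)/J (r(J) = (J + 47)/(J + 0) = (47 + J)/J)
r(m(-2, 31)) + 4178046 = (47 - 25/6)/(-25/6) + 4178046 = -6/25*257/6 + 4178046 = -257/25 + 4178046 = 104450893/25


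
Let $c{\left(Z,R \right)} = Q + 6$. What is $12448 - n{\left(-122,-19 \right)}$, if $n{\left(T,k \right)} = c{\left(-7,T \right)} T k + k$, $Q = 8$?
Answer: $-19985$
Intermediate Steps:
$c{\left(Z,R \right)} = 14$ ($c{\left(Z,R \right)} = 8 + 6 = 14$)
$n{\left(T,k \right)} = k + 14 T k$ ($n{\left(T,k \right)} = 14 T k + k = k + 14 T k$)
$12448 - n{\left(-122,-19 \right)} = 12448 - - 19 \left(1 + 14 \left(-122\right)\right) = 12448 - - 19 \left(1 - 1708\right) = 12448 - \left(-19\right) \left(-1707\right) = 12448 - 32433 = -19985$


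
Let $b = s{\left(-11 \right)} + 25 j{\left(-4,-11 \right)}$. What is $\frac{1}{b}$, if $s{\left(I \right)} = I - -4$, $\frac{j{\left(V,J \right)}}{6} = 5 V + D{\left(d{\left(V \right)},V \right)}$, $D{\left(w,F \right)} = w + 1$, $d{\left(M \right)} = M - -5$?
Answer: $- \frac{1}{2707} \approx -0.00036941$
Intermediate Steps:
$d{\left(M \right)} = 5 + M$ ($d{\left(M \right)} = M + 5 = 5 + M$)
$D{\left(w,F \right)} = 1 + w$
$j{\left(V,J \right)} = 36 + 36 V$ ($j{\left(V,J \right)} = 6 \left(5 V + \left(1 + \left(5 + V\right)\right)\right) = 6 \left(5 V + \left(6 + V\right)\right) = 6 \left(6 + 6 V\right) = 36 + 36 V$)
$s{\left(I \right)} = 4 + I$ ($s{\left(I \right)} = I + 4 = 4 + I$)
$b = -2707$ ($b = \left(4 - 11\right) + 25 \left(36 + 36 \left(-4\right)\right) = -7 + 25 \left(36 - 144\right) = -7 + 25 \left(-108\right) = -7 - 2700 = -2707$)
$\frac{1}{b} = \frac{1}{-2707} = - \frac{1}{2707}$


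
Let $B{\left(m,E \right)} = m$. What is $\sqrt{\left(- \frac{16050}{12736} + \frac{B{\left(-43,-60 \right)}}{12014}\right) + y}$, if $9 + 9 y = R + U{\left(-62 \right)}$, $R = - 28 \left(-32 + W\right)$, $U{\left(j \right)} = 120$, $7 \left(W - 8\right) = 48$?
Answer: $\frac{\sqrt{53008948609991538}}{28689432} \approx 8.0251$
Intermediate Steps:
$W = \frac{104}{7}$ ($W = 8 + \frac{1}{7} \cdot 48 = 8 + \frac{48}{7} = \frac{104}{7} \approx 14.857$)
$R = 480$ ($R = - 28 \left(-32 + \frac{104}{7}\right) = \left(-28\right) \left(- \frac{120}{7}\right) = 480$)
$y = \frac{197}{3}$ ($y = -1 + \frac{480 + 120}{9} = -1 + \frac{1}{9} \cdot 600 = -1 + \frac{200}{3} = \frac{197}{3} \approx 65.667$)
$\sqrt{\left(- \frac{16050}{12736} + \frac{B{\left(-43,-60 \right)}}{12014}\right) + y} = \sqrt{\left(- \frac{16050}{12736} - \frac{43}{12014}\right) + \frac{197}{3}} = \sqrt{\left(\left(-16050\right) \frac{1}{12736} - \frac{43}{12014}\right) + \frac{197}{3}} = \sqrt{\left(- \frac{8025}{6368} - \frac{43}{12014}\right) + \frac{197}{3}} = \sqrt{- \frac{48343087}{38252576} + \frac{197}{3}} = \sqrt{\frac{7390728211}{114757728}} = \frac{\sqrt{53008948609991538}}{28689432}$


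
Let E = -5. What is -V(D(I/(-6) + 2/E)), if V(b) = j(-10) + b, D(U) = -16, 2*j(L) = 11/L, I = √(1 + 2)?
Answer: 331/20 ≈ 16.550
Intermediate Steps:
I = √3 ≈ 1.7320
j(L) = 11/(2*L) (j(L) = (11/L)/2 = 11/(2*L))
V(b) = -11/20 + b (V(b) = (11/2)/(-10) + b = (11/2)*(-⅒) + b = -11/20 + b)
-V(D(I/(-6) + 2/E)) = -(-11/20 - 16) = -1*(-331/20) = 331/20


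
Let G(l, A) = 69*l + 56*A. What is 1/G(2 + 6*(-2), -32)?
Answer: -1/2482 ≈ -0.00040290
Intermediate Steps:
G(l, A) = 56*A + 69*l
1/G(2 + 6*(-2), -32) = 1/(56*(-32) + 69*(2 + 6*(-2))) = 1/(-1792 + 69*(2 - 12)) = 1/(-1792 + 69*(-10)) = 1/(-1792 - 690) = 1/(-2482) = -1/2482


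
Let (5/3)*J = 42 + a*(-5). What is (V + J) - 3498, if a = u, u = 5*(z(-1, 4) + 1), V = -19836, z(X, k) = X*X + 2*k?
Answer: -117294/5 ≈ -23459.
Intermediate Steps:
z(X, k) = X² + 2*k
u = 50 (u = 5*(((-1)² + 2*4) + 1) = 5*((1 + 8) + 1) = 5*(9 + 1) = 5*10 = 50)
a = 50
J = -624/5 (J = 3*(42 + 50*(-5))/5 = 3*(42 - 250)/5 = (⅗)*(-208) = -624/5 ≈ -124.80)
(V + J) - 3498 = (-19836 - 624/5) - 3498 = -99804/5 - 3498 = -117294/5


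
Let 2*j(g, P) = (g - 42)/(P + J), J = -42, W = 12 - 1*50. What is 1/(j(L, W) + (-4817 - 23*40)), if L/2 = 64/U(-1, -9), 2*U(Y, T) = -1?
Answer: -80/458811 ≈ -0.00017436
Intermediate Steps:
W = -38 (W = 12 - 50 = -38)
U(Y, T) = -½ (U(Y, T) = (½)*(-1) = -½)
L = -256 (L = 2*(64/(-½)) = 2*(64*(-2)) = 2*(-128) = -256)
j(g, P) = (-42 + g)/(2*(-42 + P)) (j(g, P) = ((g - 42)/(P - 42))/2 = ((-42 + g)/(-42 + P))/2 = (-42 + g)/(2*(-42 + P)))
1/(j(L, W) + (-4817 - 23*40)) = 1/((-42 - 256)/(2*(-42 - 38)) + (-4817 - 23*40)) = 1/((½)*(-298)/(-80) + (-4817 - 920)) = 1/((½)*(-1/80)*(-298) - 5737) = 1/(149/80 - 5737) = 1/(-458811/80) = -80/458811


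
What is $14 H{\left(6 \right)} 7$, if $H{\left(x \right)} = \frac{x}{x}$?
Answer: $98$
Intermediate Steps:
$H{\left(x \right)} = 1$
$14 H{\left(6 \right)} 7 = 14 \cdot 1 \cdot 7 = 14 \cdot 7 = 98$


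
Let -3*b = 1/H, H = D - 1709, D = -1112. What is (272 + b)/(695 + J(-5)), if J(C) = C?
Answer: 2301937/5839470 ≈ 0.39420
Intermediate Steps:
H = -2821 (H = -1112 - 1709 = -2821)
b = 1/8463 (b = -1/3/(-2821) = -1/3*(-1/2821) = 1/8463 ≈ 0.00011816)
(272 + b)/(695 + J(-5)) = (272 + 1/8463)/(695 - 5) = (2301937/8463)/690 = (2301937/8463)*(1/690) = 2301937/5839470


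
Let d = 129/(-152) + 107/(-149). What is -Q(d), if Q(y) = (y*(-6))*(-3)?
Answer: 319365/11324 ≈ 28.202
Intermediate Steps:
d = -35485/22648 (d = 129*(-1/152) + 107*(-1/149) = -129/152 - 107/149 = -35485/22648 ≈ -1.5668)
Q(y) = 18*y (Q(y) = -6*y*(-3) = 18*y)
-Q(d) = -18*(-35485)/22648 = -1*(-319365/11324) = 319365/11324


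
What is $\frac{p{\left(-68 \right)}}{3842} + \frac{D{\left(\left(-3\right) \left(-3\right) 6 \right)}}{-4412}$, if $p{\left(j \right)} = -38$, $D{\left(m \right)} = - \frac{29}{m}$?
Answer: $- \frac{4471003}{457674408} \approx -0.009769$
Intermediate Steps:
$\frac{p{\left(-68 \right)}}{3842} + \frac{D{\left(\left(-3\right) \left(-3\right) 6 \right)}}{-4412} = - \frac{38}{3842} + \frac{\left(-29\right) \frac{1}{\left(-3\right) \left(-3\right) 6}}{-4412} = \left(-38\right) \frac{1}{3842} + - \frac{29}{9 \cdot 6} \left(- \frac{1}{4412}\right) = - \frac{19}{1921} + - \frac{29}{54} \left(- \frac{1}{4412}\right) = - \frac{19}{1921} + \left(-29\right) \frac{1}{54} \left(- \frac{1}{4412}\right) = - \frac{19}{1921} - - \frac{29}{238248} = - \frac{19}{1921} + \frac{29}{238248} = - \frac{4471003}{457674408}$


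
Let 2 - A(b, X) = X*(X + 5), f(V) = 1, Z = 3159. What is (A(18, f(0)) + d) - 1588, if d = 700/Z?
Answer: -5028428/3159 ≈ -1591.8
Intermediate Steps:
A(b, X) = 2 - X*(5 + X) (A(b, X) = 2 - X*(X + 5) = 2 - X*(5 + X))
d = 700/3159 ≈ 0.22159
(A(18, f(0)) + d) - 1588 = ((2 - 1*1**2 - 5*1) + 700/3159) - 1588 = ((2 - 1*1 - 5) + 700/3159) - 1588 = ((2 - 1 - 5) + 700/3159) - 1588 = (-4 + 700/3159) - 1588 = -11936/3159 - 1588 = -5028428/3159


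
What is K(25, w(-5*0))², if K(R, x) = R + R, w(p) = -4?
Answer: 2500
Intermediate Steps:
K(R, x) = 2*R
K(25, w(-5*0))² = (2*25)² = 50² = 2500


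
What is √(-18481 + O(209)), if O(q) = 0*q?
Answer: I*√18481 ≈ 135.94*I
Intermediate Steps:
O(q) = 0
√(-18481 + O(209)) = √(-18481 + 0) = √(-18481) = I*√18481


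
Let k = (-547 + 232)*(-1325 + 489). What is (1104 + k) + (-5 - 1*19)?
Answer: 264420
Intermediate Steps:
k = 263340 (k = -315*(-836) = 263340)
(1104 + k) + (-5 - 1*19) = (1104 + 263340) + (-5 - 1*19) = 264444 + (-5 - 19) = 264444 - 24 = 264420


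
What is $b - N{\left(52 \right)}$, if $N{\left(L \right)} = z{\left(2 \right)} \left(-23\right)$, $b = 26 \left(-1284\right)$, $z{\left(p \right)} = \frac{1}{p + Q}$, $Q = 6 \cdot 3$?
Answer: $- \frac{667657}{20} \approx -33383.0$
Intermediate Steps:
$Q = 18$
$z{\left(p \right)} = \frac{1}{18 + p}$ ($z{\left(p \right)} = \frac{1}{p + 18} = \frac{1}{18 + p}$)
$b = -33384$
$N{\left(L \right)} = - \frac{23}{20}$ ($N{\left(L \right)} = \frac{1}{18 + 2} \left(-23\right) = \frac{1}{20} \left(-23\right) = - \frac{23}{20}$)
$b - N{\left(52 \right)} = -33384 - - \frac{23}{20} = -33384 + \frac{23}{20} = - \frac{667657}{20}$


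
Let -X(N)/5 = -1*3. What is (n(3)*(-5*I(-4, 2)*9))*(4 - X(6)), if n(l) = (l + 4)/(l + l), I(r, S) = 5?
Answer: 5775/2 ≈ 2887.5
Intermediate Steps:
X(N) = 15 (X(N) = -(-5)*3 = -5*(-3) = 15)
n(l) = (4 + l)/(2*l) (n(l) = (4 + l)/((2*l)) = (4 + l)*(1/(2*l)) = (4 + l)/(2*l))
(n(3)*(-5*I(-4, 2)*9))*(4 - X(6)) = (((1/2)*(4 + 3)/3)*(-5*5*9))*(4 - 1*15) = (((1/2)*(1/3)*7)*(-25*9))*(4 - 15) = ((7/6)*(-225))*(-11) = -525/2*(-11) = 5775/2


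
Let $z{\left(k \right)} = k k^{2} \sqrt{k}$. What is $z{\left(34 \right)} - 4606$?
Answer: $-4606 + 39304 \sqrt{34} \approx 2.2457 \cdot 10^{5}$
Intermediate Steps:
$z{\left(k \right)} = k^{\frac{7}{2}}$ ($z{\left(k \right)} = k^{3} \sqrt{k} = k^{\frac{7}{2}}$)
$z{\left(34 \right)} - 4606 = 34^{\frac{7}{2}} - 4606 = 39304 \sqrt{34} - 4606 = -4606 + 39304 \sqrt{34}$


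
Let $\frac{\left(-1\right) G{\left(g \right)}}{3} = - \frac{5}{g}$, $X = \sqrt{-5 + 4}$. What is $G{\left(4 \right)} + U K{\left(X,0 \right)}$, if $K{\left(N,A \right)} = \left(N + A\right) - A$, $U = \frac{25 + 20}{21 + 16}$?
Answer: $\frac{15}{4} + \frac{45 i}{37} \approx 3.75 + 1.2162 i$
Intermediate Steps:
$X = i$ ($X = \sqrt{-1} = i \approx 1.0 i$)
$U = \frac{45}{37} \approx 1.2162$
$K{\left(N,A \right)} = N$ ($K{\left(N,A \right)} = \left(A + N\right) - A = N$)
$G{\left(g \right)} = \frac{15}{g}$ ($G{\left(g \right)} = - 3 \left(- \frac{5}{g}\right) = \frac{15}{g}$)
$G{\left(4 \right)} + U K{\left(X,0 \right)} = \frac{15}{4} + \frac{45 i}{37}$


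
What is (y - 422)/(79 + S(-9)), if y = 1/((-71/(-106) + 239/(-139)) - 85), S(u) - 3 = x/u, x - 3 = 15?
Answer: -66881193/12678550 ≈ -5.2751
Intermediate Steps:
x = 18 (x = 3 + 15 = 18)
S(u) = 3 + 18/u
y = -14734/1267855 (y = 1/((-71*(-1/106) + 239*(-1/139)) - 85) = 1/((71/106 - 239/139) - 85) = 1/(-15465/14734 - 85) = 1/(-1267855/14734) = -14734/1267855 ≈ -0.011621)
(y - 422)/(79 + S(-9)) = (-14734/1267855 - 422)/(79 + (3 + 18/(-9))) = -535049544/(1267855*(79 + (3 + 18*(-⅑)))) = -535049544/(1267855*(79 + (3 - 2))) = -535049544/(1267855*(79 + 1)) = -535049544/1267855/80 = -535049544/1267855*1/80 = -66881193/12678550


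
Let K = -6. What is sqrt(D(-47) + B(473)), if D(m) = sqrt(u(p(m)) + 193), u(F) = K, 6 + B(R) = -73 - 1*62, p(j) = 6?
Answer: sqrt(-141 + sqrt(187)) ≈ 11.284*I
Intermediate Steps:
B(R) = -141 (B(R) = -6 + (-73 - 1*62) = -6 + (-73 - 62) = -6 - 135 = -141)
u(F) = -6
D(m) = sqrt(187) (D(m) = sqrt(-6 + 193) = sqrt(187))
sqrt(D(-47) + B(473)) = sqrt(sqrt(187) - 141) = sqrt(-141 + sqrt(187))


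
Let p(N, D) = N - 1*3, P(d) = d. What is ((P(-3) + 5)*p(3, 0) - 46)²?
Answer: 2116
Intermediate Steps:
p(N, D) = -3 + N (p(N, D) = N - 3 = -3 + N)
((P(-3) + 5)*p(3, 0) - 46)² = ((-3 + 5)*(-3 + 3) - 46)² = (2*0 - 46)² = (0 - 46)² = (-46)² = 2116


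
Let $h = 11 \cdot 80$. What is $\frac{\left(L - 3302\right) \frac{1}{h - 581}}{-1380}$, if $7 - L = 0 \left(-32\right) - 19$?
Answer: $\frac{21}{2645} \approx 0.0079395$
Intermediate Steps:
$L = 26$ ($L = 7 - \left(0 \left(-32\right) - 19\right) = 7 - \left(0 - 19\right) = 7 - -19 = 7 + 19 = 26$)
$h = 880$
$\frac{\left(L - 3302\right) \frac{1}{h - 581}}{-1380} = \frac{\left(26 - 3302\right) \frac{1}{880 - 581}}{-1380} = - \frac{3276}{299} \left(- \frac{1}{1380}\right) = \left(-3276\right) \frac{1}{299} \left(- \frac{1}{1380}\right) = \left(- \frac{252}{23}\right) \left(- \frac{1}{1380}\right) = \frac{21}{2645}$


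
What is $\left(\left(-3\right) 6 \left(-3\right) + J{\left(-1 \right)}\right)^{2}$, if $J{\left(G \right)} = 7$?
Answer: $3721$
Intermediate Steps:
$\left(\left(-3\right) 6 \left(-3\right) + J{\left(-1 \right)}\right)^{2} = \left(\left(-3\right) 6 \left(-3\right) + 7\right)^{2} = \left(\left(-18\right) \left(-3\right) + 7\right)^{2} = \left(54 + 7\right)^{2} = 61^{2} = 3721$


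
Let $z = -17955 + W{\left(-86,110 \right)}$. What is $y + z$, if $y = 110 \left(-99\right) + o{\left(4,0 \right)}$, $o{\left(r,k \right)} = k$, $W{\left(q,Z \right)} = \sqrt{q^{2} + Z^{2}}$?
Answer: $-28845 + 2 \sqrt{4874} \approx -28705.0$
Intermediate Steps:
$W{\left(q,Z \right)} = \sqrt{Z^{2} + q^{2}}$
$z = -17955 + 2 \sqrt{4874}$ ($z = -17955 + \sqrt{110^{2} + \left(-86\right)^{2}} = -17955 + \sqrt{12100 + 7396} = -17955 + \sqrt{19496} = -17955 + 2 \sqrt{4874} \approx -17815.0$)
$y = -10890$ ($y = 110 \left(-99\right) + 0 = -10890 + 0 = -10890$)
$y + z = -10890 - \left(17955 - 2 \sqrt{4874}\right) = -28845 + 2 \sqrt{4874}$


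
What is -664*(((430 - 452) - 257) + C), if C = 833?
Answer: -367856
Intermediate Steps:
-664*(((430 - 452) - 257) + C) = -664*(((430 - 452) - 257) + 833) = -664*((-22 - 257) + 833) = -664*(-279 + 833) = -664*554 = -367856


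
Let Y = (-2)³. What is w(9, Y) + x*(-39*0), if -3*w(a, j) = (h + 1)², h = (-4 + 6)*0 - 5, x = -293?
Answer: -16/3 ≈ -5.3333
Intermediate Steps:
h = -5 (h = 2*0 - 5 = 0 - 5 = -5)
Y = -8
w(a, j) = -16/3 (w(a, j) = -(-5 + 1)²/3 = -⅓*(-4)² = -⅓*16 = -16/3)
w(9, Y) + x*(-39*0) = -16/3 - (-11427)*0 = -16/3 - 293*0 = -16/3 + 0 = -16/3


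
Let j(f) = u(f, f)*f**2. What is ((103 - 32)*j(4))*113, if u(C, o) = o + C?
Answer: 1026944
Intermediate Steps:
u(C, o) = C + o
j(f) = 2*f**3 (j(f) = (f + f)*f**2 = (2*f)*f**2 = 2*f**3)
((103 - 32)*j(4))*113 = ((103 - 32)*(2*4**3))*113 = (71*(2*64))*113 = (71*128)*113 = 9088*113 = 1026944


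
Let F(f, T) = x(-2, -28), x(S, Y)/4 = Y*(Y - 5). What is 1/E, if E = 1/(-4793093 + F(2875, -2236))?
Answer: -4789397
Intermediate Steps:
x(S, Y) = 4*Y*(-5 + Y) (x(S, Y) = 4*(Y*(Y - 5)) = 4*(Y*(-5 + Y)) = 4*Y*(-5 + Y))
F(f, T) = 3696 (F(f, T) = 4*(-28)*(-5 - 28) = 4*(-28)*(-33) = 3696)
E = -1/4789397 (E = 1/(-4793093 + 3696) = 1/(-4789397) = -1/4789397 ≈ -2.0879e-7)
1/E = 1/(-1/4789397) = -4789397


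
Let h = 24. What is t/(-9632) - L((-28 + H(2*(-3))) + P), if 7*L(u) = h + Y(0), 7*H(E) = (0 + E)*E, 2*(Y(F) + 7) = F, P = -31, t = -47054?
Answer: 11831/4816 ≈ 2.4566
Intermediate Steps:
Y(F) = -7 + F/2
H(E) = E²/7 (H(E) = ((0 + E)*E)/7 = (E*E)/7 = E²/7)
L(u) = 17/7 (L(u) = (24 + (-7 + (½)*0))/7 = (24 + (-7 + 0))/7 = (24 - 7)/7 = (⅐)*17 = 17/7)
t/(-9632) - L((-28 + H(2*(-3))) + P) = -47054/(-9632) - 1*17/7 = -47054*(-1/9632) - 17/7 = 3361/688 - 17/7 = 11831/4816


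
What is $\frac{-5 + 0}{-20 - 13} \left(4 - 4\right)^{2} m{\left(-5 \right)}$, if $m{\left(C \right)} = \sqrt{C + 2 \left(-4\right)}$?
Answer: $0$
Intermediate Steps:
$m{\left(C \right)} = \sqrt{-8 + C}$ ($m{\left(C \right)} = \sqrt{C - 8} = \sqrt{-8 + C}$)
$\frac{-5 + 0}{-20 - 13} \left(4 - 4\right)^{2} m{\left(-5 \right)} = \frac{-5 + 0}{-20 - 13} \left(4 - 4\right)^{2} \sqrt{-8 - 5} = - \frac{5}{-33} \cdot 0^{2} \sqrt{-13} = \left(-5\right) \left(- \frac{1}{33}\right) 0 i \sqrt{13} = \frac{5}{33} \cdot 0 i \sqrt{13} = 0 i \sqrt{13} = 0$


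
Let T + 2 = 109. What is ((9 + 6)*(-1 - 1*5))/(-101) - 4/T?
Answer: 9226/10807 ≈ 0.85371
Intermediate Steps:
T = 107 (T = -2 + 109 = 107)
((9 + 6)*(-1 - 1*5))/(-101) - 4/T = ((9 + 6)*(-1 - 1*5))/(-101) - 4/107 = (15*(-1 - 5))*(-1/101) - 4*1/107 = (15*(-6))*(-1/101) - 4/107 = -90*(-1/101) - 4/107 = 90/101 - 4/107 = 9226/10807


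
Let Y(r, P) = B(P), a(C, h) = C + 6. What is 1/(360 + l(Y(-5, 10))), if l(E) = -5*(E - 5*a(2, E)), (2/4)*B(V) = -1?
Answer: 1/570 ≈ 0.0017544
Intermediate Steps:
a(C, h) = 6 + C
B(V) = -2 (B(V) = 2*(-1) = -2)
Y(r, P) = -2
l(E) = 200 - 5*E (l(E) = -5*(E - 5*(6 + 2)) = -5*(E - 5*8) = -5*(E - 40) = -5*(-40 + E) = 200 - 5*E)
1/(360 + l(Y(-5, 10))) = 1/(360 + (200 - 5*(-2))) = 1/(360 + (200 + 10)) = 1/(360 + 210) = 1/570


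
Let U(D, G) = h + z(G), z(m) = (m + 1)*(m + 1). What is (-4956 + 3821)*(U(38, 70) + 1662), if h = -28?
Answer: -7576125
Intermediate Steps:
z(m) = (1 + m)² (z(m) = (1 + m)*(1 + m) = (1 + m)²)
U(D, G) = -28 + (1 + G)²
(-4956 + 3821)*(U(38, 70) + 1662) = (-4956 + 3821)*((-28 + (1 + 70)²) + 1662) = -1135*((-28 + 71²) + 1662) = -1135*((-28 + 5041) + 1662) = -1135*(5013 + 1662) = -1135*6675 = -7576125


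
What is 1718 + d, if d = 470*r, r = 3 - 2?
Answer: 2188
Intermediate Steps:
r = 1
d = 470 (d = 470*1 = 470)
1718 + d = 1718 + 470 = 2188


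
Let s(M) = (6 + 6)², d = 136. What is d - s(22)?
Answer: -8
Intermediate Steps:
s(M) = 144 (s(M) = 12² = 144)
d - s(22) = 136 - 1*144 = 136 - 144 = -8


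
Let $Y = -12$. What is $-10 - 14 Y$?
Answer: $158$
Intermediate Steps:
$-10 - 14 Y = -10 - -168 = -10 + 168 = 158$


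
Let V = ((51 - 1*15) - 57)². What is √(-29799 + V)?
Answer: 3*I*√3262 ≈ 171.34*I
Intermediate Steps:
V = 441 (V = ((51 - 15) - 57)² = (36 - 57)² = (-21)² = 441)
√(-29799 + V) = √(-29799 + 441) = √(-29358) = 3*I*√3262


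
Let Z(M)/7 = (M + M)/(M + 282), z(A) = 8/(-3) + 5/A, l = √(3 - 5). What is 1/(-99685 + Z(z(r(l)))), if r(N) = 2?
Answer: -1691/168567349 ≈ -1.0032e-5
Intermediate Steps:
l = I*√2 (l = √(-2) = I*√2 ≈ 1.4142*I)
z(A) = -8/3 + 5/A (z(A) = 8*(-⅓) + 5/A = -8/3 + 5/A)
Z(M) = 14*M/(282 + M) (Z(M) = 7*((M + M)/(M + 282)) = 7*((2*M)/(282 + M)) = 7*(2*M/(282 + M)) = 14*M/(282 + M))
1/(-99685 + Z(z(r(l)))) = 1/(-99685 + 14*(-8/3 + 5/2)/(282 + (-8/3 + 5/2))) = 1/(-99685 + 14*(-⅙)/(282 - ⅙)) = 1/(-99685 + 14*(-⅙)/(1691/6)) = 1/(-99685 + 14*(-⅙)*(6/1691)) = 1/(-99685 - 14/1691) = 1/(-168567349/1691) = -1691/168567349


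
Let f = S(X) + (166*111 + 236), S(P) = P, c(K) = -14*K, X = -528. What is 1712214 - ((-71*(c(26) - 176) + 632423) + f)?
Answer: 1023317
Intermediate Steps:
f = 18134 (f = -528 + (166*111 + 236) = -528 + (18426 + 236) = -528 + 18662 = 18134)
1712214 - ((-71*(c(26) - 176) + 632423) + f) = 1712214 - ((-71*(-14*26 - 176) + 632423) + 18134) = 1712214 - ((-71*(-364 - 176) + 632423) + 18134) = 1712214 - ((-71*(-540) + 632423) + 18134) = 1712214 - ((38340 + 632423) + 18134) = 1712214 - (670763 + 18134) = 1712214 - 1*688897 = 1712214 - 688897 = 1023317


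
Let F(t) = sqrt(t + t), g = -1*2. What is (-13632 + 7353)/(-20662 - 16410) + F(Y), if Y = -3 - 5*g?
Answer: 897/5296 + sqrt(14) ≈ 3.9110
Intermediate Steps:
g = -2
Y = 7 (Y = -3 - 5*(-2) = -3 + 10 = 7)
F(t) = sqrt(2)*sqrt(t) (F(t) = sqrt(2*t) = sqrt(2)*sqrt(t))
(-13632 + 7353)/(-20662 - 16410) + F(Y) = (-13632 + 7353)/(-20662 - 16410) + sqrt(2)*sqrt(7) = -6279/(-37072) + sqrt(14) = -6279*(-1/37072) + sqrt(14) = 897/5296 + sqrt(14)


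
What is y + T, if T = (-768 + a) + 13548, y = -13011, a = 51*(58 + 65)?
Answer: 6042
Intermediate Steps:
a = 6273 (a = 51*123 = 6273)
T = 19053 (T = (-768 + 6273) + 13548 = 5505 + 13548 = 19053)
y + T = -13011 + 19053 = 6042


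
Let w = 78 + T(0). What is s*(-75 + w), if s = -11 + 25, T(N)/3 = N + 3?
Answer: 168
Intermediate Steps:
T(N) = 9 + 3*N (T(N) = 3*(N + 3) = 3*(3 + N) = 9 + 3*N)
s = 14
w = 87 (w = 78 + (9 + 3*0) = 78 + (9 + 0) = 78 + 9 = 87)
s*(-75 + w) = 14*(-75 + 87) = 14*12 = 168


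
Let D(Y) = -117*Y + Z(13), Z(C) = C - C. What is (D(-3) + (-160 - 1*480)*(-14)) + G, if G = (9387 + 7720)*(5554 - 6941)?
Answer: -23718098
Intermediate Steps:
Z(C) = 0
D(Y) = -117*Y (D(Y) = -117*Y + 0 = -117*Y)
G = -23727409 (G = 17107*(-1387) = -23727409)
(D(-3) + (-160 - 1*480)*(-14)) + G = (-117*(-3) + (-160 - 1*480)*(-14)) - 23727409 = (351 + (-160 - 480)*(-14)) - 23727409 = (351 - 640*(-14)) - 23727409 = (351 + 8960) - 23727409 = 9311 - 23727409 = -23718098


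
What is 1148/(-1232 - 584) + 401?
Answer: 181767/454 ≈ 400.37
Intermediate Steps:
1148/(-1232 - 584) + 401 = 1148/(-1816) + 401 = -1/1816*1148 + 401 = -287/454 + 401 = 181767/454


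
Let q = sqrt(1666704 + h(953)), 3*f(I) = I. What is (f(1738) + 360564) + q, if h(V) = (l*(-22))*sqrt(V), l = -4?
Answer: 1083430/3 + 2*sqrt(416676 + 22*sqrt(953)) ≈ 3.6244e+5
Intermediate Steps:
f(I) = I/3
h(V) = 88*sqrt(V) (h(V) = (-4*(-22))*sqrt(V) = 88*sqrt(V))
q = sqrt(1666704 + 88*sqrt(953)) ≈ 1292.1
(f(1738) + 360564) + q = ((1/3)*1738 + 360564) + 2*sqrt(416676 + 22*sqrt(953)) = (1738/3 + 360564) + 2*sqrt(416676 + 22*sqrt(953)) = 1083430/3 + 2*sqrt(416676 + 22*sqrt(953))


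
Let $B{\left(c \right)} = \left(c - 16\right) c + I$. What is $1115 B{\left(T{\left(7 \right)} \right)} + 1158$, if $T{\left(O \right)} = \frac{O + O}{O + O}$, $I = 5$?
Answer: $-9992$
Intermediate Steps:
$T{\left(O \right)} = 1$ ($T{\left(O \right)} = \frac{2 O}{2 O} = 2 O \frac{1}{2 O} = 1$)
$B{\left(c \right)} = 5 + c \left(-16 + c\right)$ ($B{\left(c \right)} = \left(c - 16\right) c + 5 = \left(-16 + c\right) c + 5 = c \left(-16 + c\right) + 5 = 5 + c \left(-16 + c\right)$)
$1115 B{\left(T{\left(7 \right)} \right)} + 1158 = 1115 \left(5 + 1^{2} - 16\right) + 1158 = 1115 \left(5 + 1 - 16\right) + 1158 = 1115 \left(-10\right) + 1158 = -11150 + 1158 = -9992$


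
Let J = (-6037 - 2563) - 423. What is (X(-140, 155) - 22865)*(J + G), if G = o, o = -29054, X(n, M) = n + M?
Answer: 870059450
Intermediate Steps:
X(n, M) = M + n
J = -9023 (J = -8600 - 423 = -9023)
G = -29054
(X(-140, 155) - 22865)*(J + G) = ((155 - 140) - 22865)*(-9023 - 29054) = (15 - 22865)*(-38077) = -22850*(-38077) = 870059450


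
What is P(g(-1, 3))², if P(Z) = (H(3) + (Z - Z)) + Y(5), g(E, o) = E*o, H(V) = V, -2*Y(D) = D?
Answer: ¼ ≈ 0.25000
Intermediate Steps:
Y(D) = -D/2
P(Z) = ½ (P(Z) = (3 + (Z - Z)) - ½*5 = (3 + 0) - 5/2 = 3 - 5/2 = ½)
P(g(-1, 3))² = (½)² = ¼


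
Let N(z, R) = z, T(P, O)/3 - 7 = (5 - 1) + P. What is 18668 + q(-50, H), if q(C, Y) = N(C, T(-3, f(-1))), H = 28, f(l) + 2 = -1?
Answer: 18618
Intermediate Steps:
f(l) = -3 (f(l) = -2 - 1 = -3)
T(P, O) = 33 + 3*P (T(P, O) = 21 + 3*((5 - 1) + P) = 21 + 3*(4 + P) = 21 + (12 + 3*P) = 33 + 3*P)
q(C, Y) = C
18668 + q(-50, H) = 18668 - 50 = 18618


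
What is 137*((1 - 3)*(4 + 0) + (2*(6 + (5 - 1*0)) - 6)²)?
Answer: 33976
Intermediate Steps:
137*((1 - 3)*(4 + 0) + (2*(6 + (5 - 1*0)) - 6)²) = 137*(-2*4 + (2*(6 + (5 + 0)) - 6)²) = 137*(-8 + (2*(6 + 5) - 6)²) = 137*(-8 + (2*11 - 6)²) = 137*(-8 + (22 - 6)²) = 137*(-8 + 16²) = 137*(-8 + 256) = 137*248 = 33976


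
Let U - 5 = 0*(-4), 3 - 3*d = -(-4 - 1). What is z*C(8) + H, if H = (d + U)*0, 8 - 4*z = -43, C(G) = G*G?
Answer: 816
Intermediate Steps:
d = -⅔ (d = 1 - (-1)*(-4 - 1)/3 = 1 - (-1)*(-5)/3 = 1 - ⅓*5 = 1 - 5/3 = -⅔ ≈ -0.66667)
U = 5 (U = 5 + 0*(-4) = 5 + 0 = 5)
C(G) = G²
z = 51/4 (z = 2 - ¼*(-43) = 2 + 43/4 = 51/4 ≈ 12.750)
H = 0 (H = (-⅔ + 5)*0 = (13/3)*0 = 0)
z*C(8) + H = (51/4)*8² + 0 = (51/4)*64 + 0 = 816 + 0 = 816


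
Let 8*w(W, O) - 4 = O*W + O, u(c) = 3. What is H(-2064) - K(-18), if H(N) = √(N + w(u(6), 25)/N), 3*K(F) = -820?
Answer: 820/3 + 7*I*√11215389/516 ≈ 273.33 + 45.431*I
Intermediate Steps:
w(W, O) = ½ + O/8 + O*W/8 (w(W, O) = ½ + (O*W + O)/8 = ½ + (O + O*W)/8 = ½ + (O/8 + O*W/8) = ½ + O/8 + O*W/8)
K(F) = -820/3 (K(F) = (⅓)*(-820) = -820/3)
H(N) = √(N + 13/N) (H(N) = √(N + (½ + (⅛)*25 + (⅛)*25*3)/N) = √(N + (½ + 25/8 + 75/8)/N) = √(N + 13/N))
H(-2064) - K(-18) = √(-2064 + 13/(-2064)) - 1*(-820/3) = √(-2064 + 13*(-1/2064)) + 820/3 = √(-2064 - 13/2064) + 820/3 = √(-4260109/2064) + 820/3 = 7*I*√11215389/516 + 820/3 = 820/3 + 7*I*√11215389/516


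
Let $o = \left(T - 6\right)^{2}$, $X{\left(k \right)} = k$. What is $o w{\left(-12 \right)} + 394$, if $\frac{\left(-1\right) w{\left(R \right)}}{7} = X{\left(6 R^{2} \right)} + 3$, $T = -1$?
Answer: $-296987$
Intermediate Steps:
$w{\left(R \right)} = -21 - 42 R^{2}$ ($w{\left(R \right)} = - 7 \left(6 R^{2} + 3\right) = - 7 \left(3 + 6 R^{2}\right) = -21 - 42 R^{2}$)
$o = 49$ ($o = \left(-1 - 6\right)^{2} = \left(-7\right)^{2} = 49$)
$o w{\left(-12 \right)} + 394 = 49 \left(-21 - 42 \left(-12\right)^{2}\right) + 394 = 49 \left(-21 - 6048\right) + 394 = 49 \left(-6069\right) + 394 = -297381 + 394 = -296987$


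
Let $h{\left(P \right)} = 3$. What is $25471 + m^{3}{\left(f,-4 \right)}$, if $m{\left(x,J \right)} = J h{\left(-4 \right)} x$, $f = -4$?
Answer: $136063$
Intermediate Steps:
$m{\left(x,J \right)} = 3 J x$ ($m{\left(x,J \right)} = J 3 x = 3 J x$)
$25471 + m^{3}{\left(f,-4 \right)} = 25471 + \left(3 \left(-4\right) \left(-4\right)\right)^{3} = 25471 + 48^{3} = 25471 + 110592 = 136063$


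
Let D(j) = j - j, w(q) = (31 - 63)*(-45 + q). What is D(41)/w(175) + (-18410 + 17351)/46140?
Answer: -353/15380 ≈ -0.022952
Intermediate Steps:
w(q) = 1440 - 32*q (w(q) = -32*(-45 + q) = 1440 - 32*q)
D(j) = 0
D(41)/w(175) + (-18410 + 17351)/46140 = 0/(1440 - 32*175) + (-18410 + 17351)/46140 = 0/(1440 - 5600) - 1059*1/46140 = 0/(-4160) - 353/15380 = 0*(-1/4160) - 353/15380 = 0 - 353/15380 = -353/15380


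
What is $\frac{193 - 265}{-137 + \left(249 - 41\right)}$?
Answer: $- \frac{72}{71} \approx -1.0141$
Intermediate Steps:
$\frac{193 - 265}{-137 + \left(249 - 41\right)} = - \frac{72}{-137 + \left(249 - 41\right)} = - \frac{72}{-137 + 208} = - \frac{72}{71}$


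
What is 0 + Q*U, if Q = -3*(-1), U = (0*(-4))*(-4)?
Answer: 0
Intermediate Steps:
U = 0 (U = 0*(-4) = 0)
Q = 3
0 + Q*U = 0 + 3*0 = 0 + 0 = 0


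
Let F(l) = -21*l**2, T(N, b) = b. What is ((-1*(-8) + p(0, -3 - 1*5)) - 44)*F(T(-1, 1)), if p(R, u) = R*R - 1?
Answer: 777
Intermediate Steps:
p(R, u) = -1 + R**2 (p(R, u) = R**2 - 1 = -1 + R**2)
((-1*(-8) + p(0, -3 - 1*5)) - 44)*F(T(-1, 1)) = ((-1*(-8) + (-1 + 0**2)) - 44)*(-21*1**2) = ((8 + (-1 + 0)) - 44)*(-21*1) = ((8 - 1) - 44)*(-21) = (7 - 44)*(-21) = -37*(-21) = 777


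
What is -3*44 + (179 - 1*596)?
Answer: -549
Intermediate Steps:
-3*44 + (179 - 1*596) = -132 + (179 - 596) = -132 - 417 = -549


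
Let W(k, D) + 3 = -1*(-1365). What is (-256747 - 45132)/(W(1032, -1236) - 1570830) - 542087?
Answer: -850787897837/1569468 ≈ -5.4209e+5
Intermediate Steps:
W(k, D) = 1362 (W(k, D) = -3 - 1*(-1365) = -3 + 1365 = 1362)
(-256747 - 45132)/(W(1032, -1236) - 1570830) - 542087 = (-256747 - 45132)/(1362 - 1570830) - 542087 = -301879/(-1569468) - 542087 = -301879*(-1/1569468) - 542087 = 301879/1569468 - 542087 = -850787897837/1569468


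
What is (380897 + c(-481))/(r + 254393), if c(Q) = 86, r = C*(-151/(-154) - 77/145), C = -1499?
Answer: 8507350390/5665550227 ≈ 1.5016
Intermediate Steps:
r = -15045463/22330 (r = -1499*(-151/(-154) - 77/145) = -1499*(-151*(-1/154) - 77*1/145) = -1499*(151/154 - 77/145) = -1499*10037/22330 = -15045463/22330 ≈ -673.78)
(380897 + c(-481))/(r + 254393) = (380897 + 86)/(-15045463/22330 + 254393) = 380983/(5665550227/22330) = 380983*(22330/5665550227) = 8507350390/5665550227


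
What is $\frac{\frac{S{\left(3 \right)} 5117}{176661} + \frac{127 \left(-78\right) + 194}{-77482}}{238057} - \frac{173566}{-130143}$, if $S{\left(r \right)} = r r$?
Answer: $\frac{10473549418504627207}{7853251700406912813} \approx 1.3337$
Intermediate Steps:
$S{\left(r \right)} = r^{2}$
$\frac{\frac{S{\left(3 \right)} 5117}{176661} + \frac{127 \left(-78\right) + 194}{-77482}}{238057} - \frac{173566}{-130143} = \frac{\frac{3^{2} \cdot 5117}{176661} + \frac{127 \left(-78\right) + 194}{-77482}}{238057} - \frac{173566}{-130143} = \left(9 \cdot 5117 \cdot \frac{1}{176661} + \left(-9906 + 194\right) \left(- \frac{1}{77482}\right)\right) \frac{1}{238057} - - \frac{173566}{130143} = \left(46053 \cdot \frac{1}{176661} - - \frac{4856}{38741}\right) \frac{1}{238057} + \frac{173566}{130143} = \left(\frac{5117}{19629} + \frac{4856}{38741}\right) \frac{1}{238057} + \frac{173566}{130143} = \frac{293556121}{760447089} \cdot \frac{1}{238057} + \frac{173566}{130143} = \frac{293556121}{181029752666073} + \frac{173566}{130143} = \frac{10473549418504627207}{7853251700406912813}$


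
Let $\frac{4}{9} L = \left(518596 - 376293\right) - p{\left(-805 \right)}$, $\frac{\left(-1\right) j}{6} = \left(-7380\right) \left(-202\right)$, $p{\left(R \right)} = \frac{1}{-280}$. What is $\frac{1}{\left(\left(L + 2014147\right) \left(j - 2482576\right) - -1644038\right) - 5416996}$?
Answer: $- \frac{5}{133373479798716} \approx -3.7489 \cdot 10^{-14}$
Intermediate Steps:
$p{\left(R \right)} = - \frac{1}{280}$
$j = -8944560$ ($j = - 6 \left(\left(-7380\right) \left(-202\right)\right) = \left(-6\right) 1490760 = -8944560$)
$L = \frac{358603569}{1120}$ ($L = \frac{9 \left(\left(518596 - 376293\right) - - \frac{1}{280}\right)}{4} = \frac{9 \left(\left(518596 - 376293\right) + \frac{1}{280}\right)}{4} = \frac{9 \left(142303 + \frac{1}{280}\right)}{4} = \frac{9}{4} \cdot \frac{39844841}{280} = \frac{358603569}{1120} \approx 3.2018 \cdot 10^{5}$)
$\frac{1}{\left(\left(L + 2014147\right) \left(j - 2482576\right) - -1644038\right) - 5416996} = \frac{1}{\left(\left(\frac{358603569}{1120} + 2014147\right) \left(-8944560 - 2482576\right) - -1644038\right) - 5416996} = \frac{1}{\left(\frac{2614448209}{1120} \left(-11427136\right) + 1644038\right) - 5416996} = \frac{1}{\left(- \frac{133373460933926}{5} + 1644038\right) - 5416996} = \frac{1}{- \frac{133373452713736}{5} - 5416996} = \frac{1}{- \frac{133373479798716}{5}} = - \frac{5}{133373479798716}$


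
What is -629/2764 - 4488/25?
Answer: -12420557/69100 ≈ -179.75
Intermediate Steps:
-629/2764 - 4488/25 = -12420557/69100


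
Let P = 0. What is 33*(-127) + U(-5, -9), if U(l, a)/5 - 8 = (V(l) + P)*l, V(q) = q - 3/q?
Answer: -4041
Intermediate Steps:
V(q) = q - 3/q
U(l, a) = 40 + 5*l*(l - 3/l) (U(l, a) = 40 + 5*(((l - 3/l) + 0)*l) = 40 + 5*((l - 3/l)*l) = 40 + 5*(l*(l - 3/l)) = 40 + 5*l*(l - 3/l))
33*(-127) + U(-5, -9) = 33*(-127) + (25 + 5*(-5)**2) = -4191 + (25 + 5*25) = -4191 + (25 + 125) = -4191 + 150 = -4041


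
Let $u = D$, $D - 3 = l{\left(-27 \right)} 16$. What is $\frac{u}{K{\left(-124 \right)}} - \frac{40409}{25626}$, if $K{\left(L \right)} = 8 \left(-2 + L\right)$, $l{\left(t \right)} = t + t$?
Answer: $- \frac{49387}{68336} \approx -0.72271$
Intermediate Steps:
$l{\left(t \right)} = 2 t$
$K{\left(L \right)} = -16 + 8 L$
$D = -861$ ($D = 3 + 2 \left(-27\right) 16 = 3 - 864 = -861$)
$u = -861$
$\frac{u}{K{\left(-124 \right)}} - \frac{40409}{25626} = - \frac{861}{-16 + 8 \left(-124\right)} - \frac{40409}{25626} = - \frac{861}{-16 - 992} - \frac{40409}{25626} = - \frac{861}{-1008} - \frac{40409}{25626} = \left(-861\right) \left(- \frac{1}{1008}\right) - \frac{40409}{25626} = \frac{41}{48} - \frac{40409}{25626} = - \frac{49387}{68336}$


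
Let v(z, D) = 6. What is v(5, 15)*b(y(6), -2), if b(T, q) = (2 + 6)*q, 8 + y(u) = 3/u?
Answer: -96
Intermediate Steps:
y(u) = -8 + 3/u
b(T, q) = 8*q
v(5, 15)*b(y(6), -2) = 6*(8*(-2)) = 6*(-16) = -96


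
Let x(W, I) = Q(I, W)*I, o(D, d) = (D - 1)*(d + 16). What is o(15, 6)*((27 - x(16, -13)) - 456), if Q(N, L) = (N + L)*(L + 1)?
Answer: 72072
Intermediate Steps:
o(D, d) = (-1 + D)*(16 + d)
Q(N, L) = (1 + L)*(L + N) (Q(N, L) = (L + N)*(1 + L) = (1 + L)*(L + N))
x(W, I) = I*(I + W + W**2 + I*W) (x(W, I) = (W + I + W**2 + W*I)*I = (W + I + W**2 + I*W)*I = (I + W + W**2 + I*W)*I = I*(I + W + W**2 + I*W))
o(15, 6)*((27 - x(16, -13)) - 456) = (-16 - 1*6 + 16*15 + 15*6)*((27 - (-13)*(-13 + 16 + 16**2 - 13*16)) - 456) = (-16 - 6 + 240 + 90)*((27 - (-13)*(-13 + 16 + 256 - 208)) - 456) = 308*((27 - (-13)*51) - 456) = 308*((27 - 1*(-663)) - 456) = 308*((27 + 663) - 456) = 308*(690 - 456) = 308*234 = 72072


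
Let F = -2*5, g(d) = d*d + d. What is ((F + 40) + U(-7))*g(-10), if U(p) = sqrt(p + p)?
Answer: 2700 + 90*I*sqrt(14) ≈ 2700.0 + 336.75*I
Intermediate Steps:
g(d) = d + d**2 (g(d) = d**2 + d = d + d**2)
F = -10
U(p) = sqrt(2)*sqrt(p) (U(p) = sqrt(2*p) = sqrt(2)*sqrt(p))
((F + 40) + U(-7))*g(-10) = ((-10 + 40) + sqrt(2)*sqrt(-7))*(-10*(1 - 10)) = (30 + sqrt(2)*(I*sqrt(7)))*(-10*(-9)) = (30 + I*sqrt(14))*90 = 2700 + 90*I*sqrt(14)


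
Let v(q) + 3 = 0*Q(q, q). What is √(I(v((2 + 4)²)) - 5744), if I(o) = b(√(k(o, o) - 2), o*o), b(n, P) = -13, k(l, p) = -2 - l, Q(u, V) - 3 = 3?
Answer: I*√5757 ≈ 75.875*I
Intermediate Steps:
Q(u, V) = 6 (Q(u, V) = 3 + 3 = 6)
v(q) = -3 (v(q) = -3 + 0*6 = -3 + 0 = -3)
I(o) = -13
√(I(v((2 + 4)²)) - 5744) = √(-13 - 5744) = √(-5757) = I*√5757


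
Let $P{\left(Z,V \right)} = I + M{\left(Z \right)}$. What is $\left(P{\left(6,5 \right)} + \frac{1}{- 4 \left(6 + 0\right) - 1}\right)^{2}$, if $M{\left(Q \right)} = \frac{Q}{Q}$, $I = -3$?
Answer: $\frac{2601}{625} \approx 4.1616$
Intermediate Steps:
$M{\left(Q \right)} = 1$
$P{\left(Z,V \right)} = -2$ ($P{\left(Z,V \right)} = -3 + 1 = -2$)
$\left(P{\left(6,5 \right)} + \frac{1}{- 4 \left(6 + 0\right) - 1}\right)^{2} = \left(-2 + \frac{1}{- 4 \left(6 + 0\right) - 1}\right)^{2} = \left(-2 + \frac{1}{\left(-4\right) 6 - 1}\right)^{2} = \left(-2 + \frac{1}{-24 - 1}\right)^{2} = \left(-2 + \frac{1}{-25}\right)^{2} = \left(-2 - \frac{1}{25}\right)^{2} = \left(- \frac{51}{25}\right)^{2} = \frac{2601}{625}$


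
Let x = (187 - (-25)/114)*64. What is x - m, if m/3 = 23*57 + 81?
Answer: 444944/57 ≈ 7806.0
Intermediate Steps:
m = 4176 (m = 3*(23*57 + 81) = 3*(1311 + 81) = 3*1392 = 4176)
x = 682976/57 (x = (187 - (-25)/114)*64 = (187 - 1*(-25/114))*64 = (187 + 25/114)*64 = (21343/114)*64 = 682976/57 ≈ 11982.)
x - m = 682976/57 - 1*4176 = 682976/57 - 4176 = 444944/57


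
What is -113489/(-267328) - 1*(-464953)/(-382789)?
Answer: -80852614763/102330217792 ≈ -0.79011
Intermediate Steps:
-113489/(-267328) - 1*(-464953)/(-382789) = -113489*(-1/267328) + 464953*(-1/382789) = 113489/267328 - 464953/382789 = -80852614763/102330217792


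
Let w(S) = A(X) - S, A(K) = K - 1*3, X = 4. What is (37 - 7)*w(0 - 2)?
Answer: 90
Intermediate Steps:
A(K) = -3 + K (A(K) = K - 3 = -3 + K)
w(S) = 1 - S (w(S) = (-3 + 4) - S = 1 - S)
(37 - 7)*w(0 - 2) = (37 - 7)*(1 - (0 - 2)) = 30*(1 - 1*(-2)) = 30*(1 + 2) = 30*3 = 90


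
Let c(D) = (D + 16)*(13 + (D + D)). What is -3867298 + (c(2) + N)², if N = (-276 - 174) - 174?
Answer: -3766174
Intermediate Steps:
c(D) = (13 + 2*D)*(16 + D) (c(D) = (16 + D)*(13 + 2*D) = (13 + 2*D)*(16 + D))
N = -624 (N = -450 - 174 = -624)
-3867298 + (c(2) + N)² = -3867298 + ((208 + 2*2² + 45*2) - 624)² = -3867298 + ((208 + 2*4 + 90) - 624)² = -3867298 + ((208 + 8 + 90) - 624)² = -3867298 + (306 - 624)² = -3867298 + (-318)² = -3867298 + 101124 = -3766174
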